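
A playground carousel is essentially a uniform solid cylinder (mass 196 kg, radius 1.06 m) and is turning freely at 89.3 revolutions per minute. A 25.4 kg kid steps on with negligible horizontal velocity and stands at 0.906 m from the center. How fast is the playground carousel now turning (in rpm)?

The added mass arrives with no angular momentum about the center, and any external torque about the center is negligible, so the system's angular momentum is conserved.
I_p = ½(196)(1.06)² = 110.1 kg·m².
Added inertia Σmr² = (25.4)(0.906)² = 20.85 kg·m²; I_f = 110.1 + 20.85 = 131.0 kg·m².
ω_f = I_p ω_i / I_f = (110.1)(89.3) / 131.0 = 75.08 rpm.

ω_f ≈ 75.1 rpm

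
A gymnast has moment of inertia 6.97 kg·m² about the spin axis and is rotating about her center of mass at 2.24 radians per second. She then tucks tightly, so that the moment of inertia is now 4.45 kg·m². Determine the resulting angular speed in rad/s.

ω₂ ≈ 3.51 rad/s

Angular momentum about the spin axis is conserved since the torque about it is zero.
ω₂ = I₁ω₁ / I₂ = (6.970)(2.24 rad/s) / (4.450) = 3.508 rad/s.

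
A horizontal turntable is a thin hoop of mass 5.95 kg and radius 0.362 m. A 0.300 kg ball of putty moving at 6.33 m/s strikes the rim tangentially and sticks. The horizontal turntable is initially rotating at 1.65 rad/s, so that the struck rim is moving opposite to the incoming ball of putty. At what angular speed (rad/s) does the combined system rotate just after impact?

|ω_f| ≈ 0.731 rad/s

The axle reaction passes through the axle and exerts no torque about it; angular momentum about the axle is conserved through the impact.
I_p = (5.95)(0.362)² = 0.7797 kg·m². Taking the sense of the ball of putty's angular momentum as positive, L_{ball} = m v R = (0.300)(6.33)(0.362) = 0.6874 kg·m²/s.
L_i = −I_p ω_p + m v R = −(0.7797)(1.65) + 0.6874 = -0.5991 kg·m²/s.
After sticking, I_f = I_p + m R² = 0.7797 + (0.300)(0.362)² = 0.8190 kg·m².
ω_f = L_i / I_f = -0.5991 / 0.8190 = -0.7315 rad/s.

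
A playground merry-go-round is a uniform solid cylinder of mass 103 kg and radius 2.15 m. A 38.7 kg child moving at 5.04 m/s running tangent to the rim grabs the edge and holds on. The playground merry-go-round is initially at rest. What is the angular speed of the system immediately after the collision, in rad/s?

About the axle the impulsive forces during the collision are internal, so angular momentum about that axis is conserved.
I_p = ½(103)(2.15)² = 238.1 kg·m². Taking the sense of the child's angular momentum as positive, L_{child} = m v R = (38.7)(5.04)(2.15) = 419.4 kg·m²/s.
L_i = 0 + 419.4 = 419.4 kg·m²/s.
After sticking, I_f = I_p + m R² = 238.1 + (38.7)(2.15)² = 416.9 kg·m².
ω_f = L_i / I_f = 419.4 / 416.9 = 1.006 rad/s.

|ω_f| ≈ 1.01 rad/s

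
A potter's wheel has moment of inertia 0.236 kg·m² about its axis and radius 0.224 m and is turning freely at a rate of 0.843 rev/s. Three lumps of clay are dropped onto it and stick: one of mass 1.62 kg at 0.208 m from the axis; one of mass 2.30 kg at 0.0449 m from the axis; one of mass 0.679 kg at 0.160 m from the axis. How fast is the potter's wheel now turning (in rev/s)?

The added mass arrives with no angular momentum about the axis, and any external torque about the axis is negligible, so the system's angular momentum is conserved.
Added inertia Σmr² = (1.62)(0.208)² + (2.30)(0.0449)² + (0.679)(0.160)² = 0.09211 kg·m²; I_f = 0.2360 + 0.09211 = 0.3281 kg·m².
ω_f = I_p ω_i / I_f = (0.2360)(0.843) / 0.3281 = 0.6064 rev/s.

ω_f ≈ 0.606 rev/s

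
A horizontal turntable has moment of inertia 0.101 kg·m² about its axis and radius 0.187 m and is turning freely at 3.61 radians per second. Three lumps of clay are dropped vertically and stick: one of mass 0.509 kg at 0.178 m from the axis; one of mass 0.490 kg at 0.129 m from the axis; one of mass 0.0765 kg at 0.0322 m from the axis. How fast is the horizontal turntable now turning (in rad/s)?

The added mass arrives with no angular momentum about the axis, and any external torque about the axis is negligible, so the system's angular momentum is conserved.
Added inertia Σmr² = (0.509)(0.178)² + (0.490)(0.129)² + (0.0765)(0.0322)² = 0.02436 kg·m²; I_f = 0.1010 + 0.02436 = 0.1254 kg·m².
ω_f = I_p ω_i / I_f = (0.1010)(3.61) / 0.1254 = 2.908 rad/s.

ω_f ≈ 2.91 rad/s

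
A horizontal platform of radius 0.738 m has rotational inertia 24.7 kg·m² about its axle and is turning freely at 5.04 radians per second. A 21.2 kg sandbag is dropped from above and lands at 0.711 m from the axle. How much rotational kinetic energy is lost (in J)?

The added mass arrives with no angular momentum about the axle, and any external torque about the axle is negligible, so the system's angular momentum is conserved.
Added inertia Σmr² = (21.2)(0.711)² = 10.72 kg·m²; I_f = 24.70 + 10.72 = 35.42 kg·m².
ω_f = I_p ω_i / I_f = (24.70)(5.04) / 35.42 = 3.515 rad/s.
KE_i = ½(24.70)(5.040 rad/s)² = 313.7 J; KE_f = ½(35.42)(3.515)² = 218.8 J.

energy lost ≈ 94.9 J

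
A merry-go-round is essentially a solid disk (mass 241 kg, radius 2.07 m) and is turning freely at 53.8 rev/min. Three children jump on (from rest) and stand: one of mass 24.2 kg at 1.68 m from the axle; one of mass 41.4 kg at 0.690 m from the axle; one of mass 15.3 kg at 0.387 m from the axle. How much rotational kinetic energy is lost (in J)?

No external torque acts about the axle; L_before = L_after.
I_p = ½(241)(2.07)² = 516.3 kg·m².
Added inertia Σmr² = (24.2)(1.68)² + (41.4)(0.690)² + (15.3)(0.387)² = 90.30 kg·m²; I_f = 516.3 + 90.30 = 606.6 kg·m².
ω_f = I_p ω_i / I_f = (516.3)(53.8) / 606.6 = 45.79 rpm.
KE_i = ½(516.3)(5.634 rad/s)² = 8194 J; KE_f = ½(606.6)(4.795)² = 6975 J.

energy lost ≈ 1220 J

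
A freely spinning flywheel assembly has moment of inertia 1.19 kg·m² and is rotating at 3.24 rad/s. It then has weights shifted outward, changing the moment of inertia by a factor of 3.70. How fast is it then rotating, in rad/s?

No external torque acts about the spin axis, so angular momentum is conserved.
I₂ = 3.70 × 1.19 = 4.403 kg·m².
ω₂ = I₁ω₁ / I₂ = (1.190)(3.24 rad/s) / (4.403) = 0.8757 rad/s.

ω₂ ≈ 0.876 rad/s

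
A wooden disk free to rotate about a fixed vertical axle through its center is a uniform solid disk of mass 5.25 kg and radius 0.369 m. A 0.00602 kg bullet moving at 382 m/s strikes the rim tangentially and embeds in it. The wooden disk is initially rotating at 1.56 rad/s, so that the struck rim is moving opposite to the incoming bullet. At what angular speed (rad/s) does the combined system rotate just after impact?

The axle reaction passes through the axle and exerts no torque about it; angular momentum about the axle is conserved through the impact.
I_p = ½(5.25)(0.369)² = 0.3574 kg·m². Taking the sense of the bullet's angular momentum as positive, L_{bullet} = m v R = (0.00602)(382)(0.369) = 0.8486 kg·m²/s.
L_i = −I_p ω_p + m v R = −(0.3574)(1.56) + 0.8486 = 0.2910 kg·m²/s.
After sticking, I_f = I_p + m R² = 0.3574 + (0.00602)(0.369)² = 0.3582 kg·m².
ω_f = L_i / I_f = 0.2910 / 0.3582 = 0.8123 rad/s.

|ω_f| ≈ 0.812 rad/s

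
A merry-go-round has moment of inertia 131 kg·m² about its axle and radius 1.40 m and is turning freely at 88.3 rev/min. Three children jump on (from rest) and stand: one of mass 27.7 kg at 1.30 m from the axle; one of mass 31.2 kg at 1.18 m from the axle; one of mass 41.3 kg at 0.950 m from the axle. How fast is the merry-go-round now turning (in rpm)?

ω_f ≈ 44.7 rpm

No external torque acts about the axle; L_before = L_after.
Added inertia Σmr² = (27.7)(1.30)² + (31.2)(1.18)² + (41.3)(0.950)² = 127.5 kg·m²; I_f = 131.0 + 127.5 = 258.5 kg·m².
ω_f = I_p ω_i / I_f = (131.0)(88.3) / 258.5 = 44.74 rpm.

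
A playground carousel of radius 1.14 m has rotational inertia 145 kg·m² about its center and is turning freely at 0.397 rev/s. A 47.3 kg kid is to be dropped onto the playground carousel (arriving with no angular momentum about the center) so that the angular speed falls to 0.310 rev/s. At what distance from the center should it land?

r ≈ 0.928 m

No external torque acts about the center; L_before = L_after.
I_p ω_i = (I_p + m r²) ω_f ⇒ m r² = I_p(ω_i/ω_f − 1) = 145.0(0.397/0.310 − 1) = 40.69 kg·m².
r = √(40.69/47.3) = 0.9275 m.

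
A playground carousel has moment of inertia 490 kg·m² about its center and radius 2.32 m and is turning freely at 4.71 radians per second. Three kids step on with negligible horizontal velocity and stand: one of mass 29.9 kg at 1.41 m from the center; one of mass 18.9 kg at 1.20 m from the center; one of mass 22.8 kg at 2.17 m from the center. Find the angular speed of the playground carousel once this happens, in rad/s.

No external torque acts about the center; L_before = L_after.
Added inertia Σmr² = (29.9)(1.41)² + (18.9)(1.20)² + (22.8)(2.17)² = 194.0 kg·m²; I_f = 490.0 + 194.0 = 684.0 kg·m².
ω_f = I_p ω_i / I_f = (490.0)(4.71) / 684.0 = 3.374 rad/s.

ω_f ≈ 3.37 rad/s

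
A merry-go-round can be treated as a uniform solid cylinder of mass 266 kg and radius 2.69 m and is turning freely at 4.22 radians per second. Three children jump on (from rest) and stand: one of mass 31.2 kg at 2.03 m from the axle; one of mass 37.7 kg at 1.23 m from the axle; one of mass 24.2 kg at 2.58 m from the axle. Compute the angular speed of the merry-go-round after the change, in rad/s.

ω_f ≈ 3.10 rad/s

No external torque acts about the axle; L_before = L_after.
I_p = ½(266)(2.69)² = 962.4 kg·m².
Added inertia Σmr² = (31.2)(2.03)² + (37.7)(1.23)² + (24.2)(2.58)² = 346.7 kg·m²; I_f = 962.4 + 346.7 = 1309 kg·m².
ω_f = I_p ω_i / I_f = (962.4)(4.22) / 1309 = 3.102 rad/s.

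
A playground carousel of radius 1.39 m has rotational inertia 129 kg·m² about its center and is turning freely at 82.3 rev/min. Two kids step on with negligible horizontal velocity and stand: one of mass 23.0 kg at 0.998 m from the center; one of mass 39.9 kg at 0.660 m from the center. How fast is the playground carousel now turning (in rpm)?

ω_f ≈ 62.7 rpm

The added mass arrives with no angular momentum about the center, and any external torque about the center is negligible, so the system's angular momentum is conserved.
Added inertia Σmr² = (23.0)(0.998)² + (39.9)(0.660)² = 40.29 kg·m²; I_f = 129.0 + 40.29 = 169.3 kg·m².
ω_f = I_p ω_i / I_f = (129.0)(82.3) / 169.3 = 62.71 rpm.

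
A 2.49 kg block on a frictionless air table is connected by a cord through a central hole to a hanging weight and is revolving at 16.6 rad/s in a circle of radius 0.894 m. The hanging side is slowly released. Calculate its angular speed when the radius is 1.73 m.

ω₂ ≈ 4.43 rad/s

No torque about the axis ⇒ m r₁² ω₁ = m r₂² ω₂.
ω₂ = ω₁ (r₁/r₂)² = (16.6)(0.894/1.73)² = 4.433 rad/s.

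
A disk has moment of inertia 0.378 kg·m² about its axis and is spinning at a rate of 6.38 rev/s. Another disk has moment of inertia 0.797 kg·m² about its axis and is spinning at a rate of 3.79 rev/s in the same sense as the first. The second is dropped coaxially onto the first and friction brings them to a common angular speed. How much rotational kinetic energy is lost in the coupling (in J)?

The coupling torques are internal; angular momentum about the shared axis is conserved.
Taking A's sense as positive: L = (0.3780)(6.38) + (0.7970)(3.79) = 5.432 kg·m²·rev/s.
Combined I = 0.3780 + 0.7970 = 1.175 kg·m².
ω_f = L / I = 5.432 / 1.175 = 4.623 rev/s.
KE_i = ½ΣIω² = 529.7 J; KE_f = ½(1.175)(29.05)² = 495.7 J.

ΔKE lost ≈ 34.0 J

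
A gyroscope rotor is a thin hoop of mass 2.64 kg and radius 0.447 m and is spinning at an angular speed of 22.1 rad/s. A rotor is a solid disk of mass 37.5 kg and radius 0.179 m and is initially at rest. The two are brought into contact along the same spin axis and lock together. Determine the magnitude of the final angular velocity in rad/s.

The coupling torques are internal; angular momentum about the shared axis is conserved.
Moments of inertia: I_A = (2.64)(0.447)² = 0.5275 kg·m²; I_B = ½(37.5)(0.179)² = 0.6008 kg·m².
Taking A's sense as positive: L = (0.5275)(22.1) = 11.66 kg·m²·rad/s.
Combined I = 0.5275 + 0.6008 = 1.128 kg·m².
ω_f = L / I = 11.66 / 1.128 = 10.33 rad/s.

|ω_f| ≈ 10.3 rad/s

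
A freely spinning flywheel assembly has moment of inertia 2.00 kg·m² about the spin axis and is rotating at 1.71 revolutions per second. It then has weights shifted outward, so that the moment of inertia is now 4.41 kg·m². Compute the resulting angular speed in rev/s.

ω₂ ≈ 0.776 rev/s

No external torque acts about the spin axis, so angular momentum is conserved.
ω₂ = I₁ω₁ / I₂ = (2.000)(1.71 rev/s) / (4.410) = 0.7755 rev/s.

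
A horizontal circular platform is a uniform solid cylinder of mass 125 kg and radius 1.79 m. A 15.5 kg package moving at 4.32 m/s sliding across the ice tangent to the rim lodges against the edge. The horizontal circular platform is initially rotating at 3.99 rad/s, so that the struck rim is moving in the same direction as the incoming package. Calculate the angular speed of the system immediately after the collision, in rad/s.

About the central axle the impulsive forces during the collision are internal, so angular momentum about that axis is conserved.
I_p = ½(125)(1.79)² = 200.3 kg·m². Taking the sense of the package's angular momentum as positive, L_{package} = m v R = (15.5)(4.32)(1.79) = 119.9 kg·m²/s.
L_i = +I_p ω_p + m v R = +(200.3)(3.99) + 119.9 = 918.9 kg·m²/s.
After sticking, I_f = I_p + m R² = 200.3 + (15.5)(1.79)² = 249.9 kg·m².
ω_f = L_i / I_f = 918.9 / 249.9 = 3.677 rad/s.

|ω_f| ≈ 3.68 rad/s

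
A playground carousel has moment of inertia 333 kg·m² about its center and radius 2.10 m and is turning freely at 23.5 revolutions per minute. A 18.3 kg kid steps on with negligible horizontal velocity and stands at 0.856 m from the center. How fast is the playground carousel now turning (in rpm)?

No external torque acts about the center; L_before = L_after.
Added inertia Σmr² = (18.3)(0.856)² = 13.41 kg·m²; I_f = 333.0 + 13.41 = 346.4 kg·m².
ω_f = I_p ω_i / I_f = (333.0)(23.5) / 346.4 = 22.59 rpm.

ω_f ≈ 22.6 rpm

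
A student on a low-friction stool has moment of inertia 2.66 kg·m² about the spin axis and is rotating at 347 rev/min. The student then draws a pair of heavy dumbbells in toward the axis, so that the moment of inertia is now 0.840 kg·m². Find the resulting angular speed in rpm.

ω₂ ≈ 1100 rpm

No external torque acts about the spin axis, so angular momentum is conserved.
ω₂ = I₁ω₁ / I₂ = (2.660)(347 rpm) / (0.8400) = 1099 rpm.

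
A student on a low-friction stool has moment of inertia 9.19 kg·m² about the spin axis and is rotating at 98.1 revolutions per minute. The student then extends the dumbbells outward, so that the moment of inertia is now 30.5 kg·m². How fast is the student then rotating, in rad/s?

Angular momentum about the spin axis is conserved since the torque about it is zero.
ω₂ = I₁ω₁ / I₂ = (9.190)(98.1 rpm) / (30.50) = 29.56 rpm = 3.095 rad/s.

ω₂ ≈ 3.10 rad/s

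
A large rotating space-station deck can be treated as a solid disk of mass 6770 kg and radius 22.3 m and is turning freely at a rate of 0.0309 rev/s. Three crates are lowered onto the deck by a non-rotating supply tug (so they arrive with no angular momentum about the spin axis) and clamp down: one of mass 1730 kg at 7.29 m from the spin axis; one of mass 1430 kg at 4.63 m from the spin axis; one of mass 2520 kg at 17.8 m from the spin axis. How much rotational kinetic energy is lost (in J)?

energy lost ≈ 11200 J

No external torque acts about the spin axis; L_before = L_after.
I_p = ½(6770)(22.3)² = 1.683e+06 kg·m².
Added inertia Σmr² = (1730)(7.29)² + (1430)(4.63)² + (2520)(17.8)² = 9.210e+05 kg·m²; I_f = 1.683e+06 + 9.210e+05 = 2.604e+06 kg·m².
ω_f = I_p ω_i / I_f = (1.683e+06)(0.0309) / 2.604e+06 = 0.01997 rev/s.
KE_i = ½(1.683e+06)(0.1942 rad/s)² = 31730 J; KE_f = ½(2.604e+06)(0.1255)² = 20510 J.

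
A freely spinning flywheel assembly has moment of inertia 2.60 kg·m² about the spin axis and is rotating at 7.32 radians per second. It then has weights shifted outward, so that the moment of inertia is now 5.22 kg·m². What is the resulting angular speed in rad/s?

ω₂ ≈ 3.65 rad/s

With no external torque about the axis, L is conserved: I₁ω₁ = I₂ω₂.
ω₂ = I₁ω₁ / I₂ = (2.600)(7.32 rad/s) / (5.220) = 3.646 rad/s.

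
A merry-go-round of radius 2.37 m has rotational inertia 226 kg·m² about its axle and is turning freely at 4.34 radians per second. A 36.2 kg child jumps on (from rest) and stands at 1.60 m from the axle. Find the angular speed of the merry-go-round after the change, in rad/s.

The added mass arrives with no angular momentum about the axle, and any external torque about the axle is negligible, so the system's angular momentum is conserved.
Added inertia Σmr² = (36.2)(1.60)² = 92.67 kg·m²; I_f = 226.0 + 92.67 = 318.7 kg·m².
ω_f = I_p ω_i / I_f = (226.0)(4.34) / 318.7 = 3.078 rad/s.

ω_f ≈ 3.08 rad/s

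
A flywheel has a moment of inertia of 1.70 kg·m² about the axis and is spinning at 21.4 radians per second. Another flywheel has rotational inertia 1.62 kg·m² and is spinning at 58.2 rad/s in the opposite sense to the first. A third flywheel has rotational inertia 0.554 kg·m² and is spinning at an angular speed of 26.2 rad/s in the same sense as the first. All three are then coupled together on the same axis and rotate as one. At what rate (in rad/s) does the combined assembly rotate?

The coupling torques are internal; angular momentum about the shared axis is conserved.
Taking A's sense as positive: L = (1.700)(21.4) − (1.620)(58.2) + (0.5540)(26.2) = -43.39 kg·m²·rad/s.
Combined I = 1.700 + 1.620 + 0.5540 = 3.874 kg·m².
ω_f = L / I = -43.39 / 3.874 = -11.20 rad/s.

|ω_f| ≈ 11.2 rad/s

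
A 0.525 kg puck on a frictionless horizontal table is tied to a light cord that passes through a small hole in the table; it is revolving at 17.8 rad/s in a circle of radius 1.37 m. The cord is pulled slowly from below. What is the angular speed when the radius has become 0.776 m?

No torque about the axis ⇒ m r₁² ω₁ = m r₂² ω₂.
ω₂ = ω₁ (r₁/r₂)² = (17.8)(1.37/0.776)² = 55.48 rad/s.

ω₂ ≈ 55.5 rad/s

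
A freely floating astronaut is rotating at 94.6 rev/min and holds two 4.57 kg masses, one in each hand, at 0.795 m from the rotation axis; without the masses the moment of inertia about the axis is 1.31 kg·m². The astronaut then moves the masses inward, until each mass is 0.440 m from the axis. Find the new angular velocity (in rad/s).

ω₂ ≈ 22.8 rad/s

Angular momentum about the spin axis is conserved since the torque about it is zero.
I₁ = 1.31 + 2(4.57)(0.795)² = 7.087 kg·m²; I₂ = 1.31 + 2(4.57)(0.440)² = 3.080 kg·m².
ω₂ = I₁ω₁ / I₂ = (7.087)(94.6 rpm) / (3.080) = 217.7 rpm = 22.80 rad/s.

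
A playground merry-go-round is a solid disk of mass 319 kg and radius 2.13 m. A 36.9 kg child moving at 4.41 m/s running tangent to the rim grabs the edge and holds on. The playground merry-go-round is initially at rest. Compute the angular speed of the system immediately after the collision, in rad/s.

The axle reaction passes through the axle and exerts no torque about it; angular momentum about the axle is conserved through the impact.
I_p = ½(319)(2.13)² = 723.6 kg·m². Taking the sense of the child's angular momentum as positive, L_{child} = m v R = (36.9)(4.41)(2.13) = 346.6 kg·m²/s.
L_i = 0 + 346.6 = 346.6 kg·m²/s.
After sticking, I_f = I_p + m R² = 723.6 + (36.9)(2.13)² = 891.0 kg·m².
ω_f = L_i / I_f = 346.6 / 891.0 = 0.3890 rad/s.

|ω_f| ≈ 0.389 rad/s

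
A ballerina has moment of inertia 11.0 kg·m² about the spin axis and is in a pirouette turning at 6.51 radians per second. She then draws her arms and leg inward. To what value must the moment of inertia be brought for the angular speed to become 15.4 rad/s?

I₂ ≈ 4.65 kg·m²

With no external torque about the axis, L is conserved: I₁ω₁ = I₂ω₂.
I₂ = I₁ω₁ / ω₂ = (11.0)(6.51) / (15.4) = 4.650 kg·m².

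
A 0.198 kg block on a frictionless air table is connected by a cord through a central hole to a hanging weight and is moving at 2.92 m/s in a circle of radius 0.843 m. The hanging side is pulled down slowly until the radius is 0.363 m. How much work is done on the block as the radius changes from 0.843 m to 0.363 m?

W ≈ 3.71 J

Central (radial) force ⇒ zero torque about the center ⇒ m v r is constant.
v₂ = v₁ r₁ / r₂ = (2.92)(0.843) / (0.363) = 6.781 m/s.
W = ΔKE = ½m(v₂² − v₁²) = 3.708 J.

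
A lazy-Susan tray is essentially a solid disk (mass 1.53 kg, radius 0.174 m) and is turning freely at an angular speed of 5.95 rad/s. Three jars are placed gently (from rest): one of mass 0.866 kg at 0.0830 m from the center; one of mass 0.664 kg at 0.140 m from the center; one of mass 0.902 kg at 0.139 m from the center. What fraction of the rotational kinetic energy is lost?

No external torque acts about the center; L_before = L_after.
I_p = ½(1.53)(0.174)² = 0.02316 kg·m².
Added inertia Σmr² = (0.866)(0.0830)² + (0.664)(0.140)² + (0.902)(0.139)² = 0.03641 kg·m²; I_f = 0.02316 + 0.03641 = 0.05957 kg·m².
ω_f = I_p ω_i / I_f = (0.02316)(5.95) / 0.05957 = 2.313 rad/s.
KE_i = ½(0.02316)(5.950 rad/s)² = 0.4100 J; KE_f = ½(0.05957)(2.313)² = 0.1594 J.
Fraction lost = 0.6112.

fraction ≈ 0.611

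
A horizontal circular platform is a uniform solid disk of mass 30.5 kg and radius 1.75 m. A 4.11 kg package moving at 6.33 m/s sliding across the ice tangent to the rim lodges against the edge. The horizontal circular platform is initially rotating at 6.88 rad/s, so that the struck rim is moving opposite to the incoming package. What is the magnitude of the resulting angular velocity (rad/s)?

About the central axle the impulsive forces during the collision are internal, so angular momentum about that axis is conserved.
I_p = ½(30.5)(1.75)² = 46.70 kg·m². Taking the sense of the package's angular momentum as positive, L_{package} = m v R = (4.11)(6.33)(1.75) = 45.53 kg·m²/s.
L_i = −I_p ω_p + m v R = −(46.70)(6.88) + 45.53 = -275.8 kg·m²/s.
After sticking, I_f = I_p + m R² = 46.70 + (4.11)(1.75)² = 59.29 kg·m².
ω_f = L_i / I_f = -275.8 / 59.29 = -4.652 rad/s.

|ω_f| ≈ 4.65 rad/s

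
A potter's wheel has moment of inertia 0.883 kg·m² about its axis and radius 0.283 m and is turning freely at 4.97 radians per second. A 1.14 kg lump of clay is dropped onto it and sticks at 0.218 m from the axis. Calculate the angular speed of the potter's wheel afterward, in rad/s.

ω_f ≈ 4.68 rad/s

No external torque acts about the axis; L_before = L_after.
Added inertia Σmr² = (1.14)(0.218)² = 0.05418 kg·m²; I_f = 0.8830 + 0.05418 = 0.9372 kg·m².
ω_f = I_p ω_i / I_f = (0.8830)(4.97) / 0.9372 = 4.683 rad/s.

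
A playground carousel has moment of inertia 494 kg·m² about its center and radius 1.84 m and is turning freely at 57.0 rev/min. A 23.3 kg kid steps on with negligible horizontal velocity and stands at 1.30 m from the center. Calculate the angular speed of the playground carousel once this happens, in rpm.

ω_f ≈ 52.8 rpm

The added mass arrives with no angular momentum about the center, and any external torque about the center is negligible, so the system's angular momentum is conserved.
Added inertia Σmr² = (23.3)(1.30)² = 39.38 kg·m²; I_f = 494.0 + 39.38 = 533.4 kg·m².
ω_f = I_p ω_i / I_f = (494.0)(57.0) / 533.4 = 52.79 rpm.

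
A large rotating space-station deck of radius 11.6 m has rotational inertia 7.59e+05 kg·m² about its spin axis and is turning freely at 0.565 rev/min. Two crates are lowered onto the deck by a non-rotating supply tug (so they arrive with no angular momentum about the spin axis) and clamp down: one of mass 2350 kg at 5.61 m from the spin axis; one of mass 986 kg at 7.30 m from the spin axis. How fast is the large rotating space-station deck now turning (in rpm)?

ω_f ≈ 0.484 rpm

The added mass arrives with no angular momentum about the spin axis, and any external torque about the spin axis is negligible, so the system's angular momentum is conserved.
Added inertia Σmr² = (2350)(5.61)² + (986)(7.30)² = 1.265e+05 kg·m²; I_f = 7.590e+05 + 1.265e+05 = 8.855e+05 kg·m².
ω_f = I_p ω_i / I_f = (7.590e+05)(0.565) / 8.855e+05 = 0.4843 rpm.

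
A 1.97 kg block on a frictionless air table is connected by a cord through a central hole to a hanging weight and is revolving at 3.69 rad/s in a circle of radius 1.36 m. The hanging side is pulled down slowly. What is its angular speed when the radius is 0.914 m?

ω₂ ≈ 8.17 rad/s

The constraining force is radial, so m r² ω about the center is conserved.
ω₂ = ω₁ (r₁/r₂)² = (3.69)(1.36/0.914)² = 8.170 rad/s.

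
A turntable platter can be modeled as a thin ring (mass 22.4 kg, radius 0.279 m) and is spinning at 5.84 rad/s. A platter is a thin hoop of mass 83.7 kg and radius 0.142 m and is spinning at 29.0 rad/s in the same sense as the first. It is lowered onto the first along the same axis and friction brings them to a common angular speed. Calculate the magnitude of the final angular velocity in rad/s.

|ω_f| ≈ 17.2 rad/s

The coupling torques are internal; angular momentum about the shared axis is conserved.
Moments of inertia: I_A = (22.4)(0.279)² = 1.744 kg·m²; I_B = (83.7)(0.142)² = 1.688 kg·m².
Taking A's sense as positive: L = (1.744)(5.84) + (1.688)(29.0) = 59.13 kg·m²·rad/s.
Combined I = 1.744 + 1.688 = 3.431 kg·m².
ω_f = L / I = 59.13 / 3.431 = 17.23 rad/s.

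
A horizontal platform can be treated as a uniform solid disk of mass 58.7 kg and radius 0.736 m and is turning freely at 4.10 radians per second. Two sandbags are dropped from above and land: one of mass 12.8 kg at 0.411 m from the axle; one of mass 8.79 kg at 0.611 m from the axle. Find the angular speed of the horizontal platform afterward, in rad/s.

ω_f ≈ 3.05 rad/s

The added mass arrives with no angular momentum about the axle, and any external torque about the axle is negligible, so the system's angular momentum is conserved.
I_p = ½(58.7)(0.736)² = 15.90 kg·m².
Added inertia Σmr² = (12.8)(0.411)² + (8.79)(0.611)² = 5.444 kg·m²; I_f = 15.90 + 5.444 = 21.34 kg·m².
ω_f = I_p ω_i / I_f = (15.90)(4.10) / 21.34 = 3.054 rad/s.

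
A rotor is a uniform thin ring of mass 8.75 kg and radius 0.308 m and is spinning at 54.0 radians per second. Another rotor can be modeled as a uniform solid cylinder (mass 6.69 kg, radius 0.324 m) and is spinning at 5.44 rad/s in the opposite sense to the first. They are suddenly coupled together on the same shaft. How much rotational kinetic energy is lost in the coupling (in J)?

ΔKE lost ≈ 436 J

No external torque acts about the common axis, so total angular momentum is conserved.
Moments of inertia: I_A = (8.75)(0.308)² = 0.8301 kg·m²; I_B = ½(6.69)(0.324)² = 0.3511 kg·m².
Taking A's sense as positive: L = (0.8301)(54.0) − (0.3511)(5.44) = 42.91 kg·m²·rad/s.
Combined I = 0.8301 + 0.3511 = 1.181 kg·m².
ω_f = L / I = 42.91 / 1.181 = 36.33 rad/s.
KE_i = ½ΣIω² = 1215 J; KE_f = ½(1.181)(36.33)² = 779.5 J.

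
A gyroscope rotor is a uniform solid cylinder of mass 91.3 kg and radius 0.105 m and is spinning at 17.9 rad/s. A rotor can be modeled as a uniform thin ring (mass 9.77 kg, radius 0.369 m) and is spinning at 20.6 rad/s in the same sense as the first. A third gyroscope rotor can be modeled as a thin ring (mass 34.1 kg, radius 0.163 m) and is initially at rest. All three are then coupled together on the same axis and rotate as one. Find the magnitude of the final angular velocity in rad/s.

|ω_f| ≈ 13.3 rad/s

The coupling torques are internal; angular momentum about the shared axis is conserved.
Moments of inertia: I_A = ½(91.3)(0.105)² = 0.5033 kg·m²; I_B = (9.77)(0.369)² = 1.330 kg·m²; I_C = (34.1)(0.163)² = 0.9060 kg·m².
Taking A's sense as positive: L = (0.5033)(17.9) + (1.330)(20.6) = 36.41 kg·m²·rad/s.
Combined I = 0.5033 + 1.330 + 0.9060 = 2.740 kg·m².
ω_f = L / I = 36.41 / 2.740 = 13.29 rad/s.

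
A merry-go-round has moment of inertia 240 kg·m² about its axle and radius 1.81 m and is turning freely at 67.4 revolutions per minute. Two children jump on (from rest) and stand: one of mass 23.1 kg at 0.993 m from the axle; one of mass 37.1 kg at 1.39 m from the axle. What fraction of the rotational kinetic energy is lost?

fraction ≈ 0.282

No external torque acts about the axle; L_before = L_after.
Added inertia Σmr² = (23.1)(0.993)² + (37.1)(1.39)² = 94.46 kg·m²; I_f = 240.0 + 94.46 = 334.5 kg·m².
ω_f = I_p ω_i / I_f = (240.0)(67.4) / 334.5 = 48.36 rpm.
KE_i = ½(240.0)(7.058 rad/s)² = 5978 J; KE_f = ½(334.5)(5.065)² = 4290 J.
Fraction lost = 0.2824.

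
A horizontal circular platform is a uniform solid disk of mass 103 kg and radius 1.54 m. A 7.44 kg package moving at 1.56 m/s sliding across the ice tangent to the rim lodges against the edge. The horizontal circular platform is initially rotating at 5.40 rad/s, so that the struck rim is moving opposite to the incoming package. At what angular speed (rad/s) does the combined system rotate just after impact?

The axle reaction passes through the central axle and exerts no torque about it; angular momentum about the central axle is conserved through the impact.
I_p = ½(103)(1.54)² = 122.1 kg·m². Taking the sense of the package's angular momentum as positive, L_{package} = m v R = (7.44)(1.56)(1.54) = 17.87 kg·m²/s.
L_i = −I_p ω_p + m v R = −(122.1)(5.40) + 17.87 = -641.7 kg·m²/s.
After sticking, I_f = I_p + m R² = 122.1 + (7.44)(1.54)² = 139.8 kg·m².
ω_f = L_i / I_f = -641.7 / 139.8 = -4.590 rad/s.

|ω_f| ≈ 4.59 rad/s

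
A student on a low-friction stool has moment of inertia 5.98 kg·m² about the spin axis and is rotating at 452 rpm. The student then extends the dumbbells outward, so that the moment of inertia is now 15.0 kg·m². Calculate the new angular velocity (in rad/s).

ω₂ ≈ 18.9 rad/s

Angular momentum about the spin axis is conserved since the torque about it is zero.
ω₂ = I₁ω₁ / I₂ = (5.980)(452 rpm) / (15.00) = 180.2 rpm = 18.87 rad/s.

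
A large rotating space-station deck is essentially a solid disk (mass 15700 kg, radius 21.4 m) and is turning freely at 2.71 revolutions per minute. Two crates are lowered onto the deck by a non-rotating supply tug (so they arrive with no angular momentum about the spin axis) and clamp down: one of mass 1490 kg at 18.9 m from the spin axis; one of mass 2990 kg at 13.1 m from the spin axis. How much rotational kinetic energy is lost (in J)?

No external torque acts about the spin axis; L_before = L_after.
I_p = ½(15700)(21.4)² = 3.595e+06 kg·m².
Added inertia Σmr² = (1490)(18.9)² + (2990)(13.1)² = 1.045e+06 kg·m²; I_f = 3.595e+06 + 1.045e+06 = 4.640e+06 kg·m².
ω_f = I_p ω_i / I_f = (3.595e+06)(2.71) / 4.640e+06 = 2.100 rpm.
KE_i = ½(3.595e+06)(0.2838 rad/s)² = 1.448e+05 J; KE_f = ½(4.640e+06)(0.2199)² = 1.122e+05 J.

energy lost ≈ 32600 J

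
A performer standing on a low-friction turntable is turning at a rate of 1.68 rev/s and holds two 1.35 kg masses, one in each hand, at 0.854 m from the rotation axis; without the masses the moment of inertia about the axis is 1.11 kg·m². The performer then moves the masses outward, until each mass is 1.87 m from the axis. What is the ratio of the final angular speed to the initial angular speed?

Angular momentum about the spin axis is conserved since the torque about it is zero.
I₁ = 1.11 + 2(1.35)(0.854)² = 3.079 kg·m²; I₂ = 1.11 + 2(1.35)(1.87)² = 10.55 kg·m².
ω₂/ω₁ = I₁/I₂ = 3.079 / 10.55 = 0.2918.

ω₂/ω₁ ≈ 0.292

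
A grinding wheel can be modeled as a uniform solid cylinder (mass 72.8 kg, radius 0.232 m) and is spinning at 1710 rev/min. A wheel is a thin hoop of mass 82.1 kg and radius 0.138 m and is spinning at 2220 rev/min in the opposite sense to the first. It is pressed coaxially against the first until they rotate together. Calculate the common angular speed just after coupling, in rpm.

The coupling torques are internal; angular momentum about the shared axis is conserved.
Moments of inertia: I_A = ½(72.8)(0.232)² = 1.959 kg·m²; I_B = (82.1)(0.138)² = 1.564 kg·m².
Taking A's sense as positive: L = (1.959)(1710) − (1.564)(2220) = -120.8 kg·m²·rpm.
Combined I = 1.959 + 1.564 = 3.523 kg·m².
ω_f = L / I = -120.8 / 3.523 = -34.29 rpm.

|ω_f| ≈ 34.3 rpm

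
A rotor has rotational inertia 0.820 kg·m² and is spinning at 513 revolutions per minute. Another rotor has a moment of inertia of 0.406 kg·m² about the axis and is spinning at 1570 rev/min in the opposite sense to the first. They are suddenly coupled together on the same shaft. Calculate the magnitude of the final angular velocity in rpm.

|ω_f| ≈ 177 rpm

No external torque acts about the common axis, so total angular momentum is conserved.
Taking A's sense as positive: L = (0.8200)(513) − (0.4060)(1570) = -216.8 kg·m²·rpm.
Combined I = 0.8200 + 0.4060 = 1.226 kg·m².
ω_f = L / I = -216.8 / 1.226 = -176.8 rpm.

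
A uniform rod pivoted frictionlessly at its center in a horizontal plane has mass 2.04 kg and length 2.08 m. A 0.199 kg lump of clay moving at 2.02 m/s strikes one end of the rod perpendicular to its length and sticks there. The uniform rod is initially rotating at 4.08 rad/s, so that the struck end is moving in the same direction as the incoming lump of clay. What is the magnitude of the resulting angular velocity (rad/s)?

The axle reaction passes through the pivot and exerts no torque about it; angular momentum about the pivot is conserved through the impact.
I_p = (1/12)(2.04)(2.08)² = 0.7355 kg·m². Taking the sense of the lump of clay's angular momentum as positive, L_{lump} = m v R = (0.199)(2.02)(2.08/2) = 0.4181 kg·m²/s.
L_i = +I_p ω_p + m v R = +(0.7355)(4.08) + 0.4181 = 3.419 kg·m²/s.
After sticking, I_f = I_p + m R² = 0.7355 + (0.199)(2.08/2)² = 0.9507 kg·m².
ω_f = L_i / I_f = 3.419 / 0.9507 = 3.596 rad/s.

|ω_f| ≈ 3.60 rad/s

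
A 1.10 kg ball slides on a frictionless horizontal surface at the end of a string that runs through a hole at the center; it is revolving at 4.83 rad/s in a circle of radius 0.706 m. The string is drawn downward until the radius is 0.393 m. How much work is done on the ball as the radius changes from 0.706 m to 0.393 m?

The constraining force is radial, so m r² ω about the center is conserved.
ω₂ = ω₁ (r₁/r₂)² = (4.83)(0.706/0.393)² = 15.59 rad/s.
W = ΔKE = ½m(v₂² − v₁²) = 14.24 J.

W ≈ 14.2 J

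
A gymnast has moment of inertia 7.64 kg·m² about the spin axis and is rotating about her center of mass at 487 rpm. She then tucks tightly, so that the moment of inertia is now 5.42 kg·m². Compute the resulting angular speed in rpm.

ω₂ ≈ 686 rpm

Angular momentum about the spin axis is conserved since the torque about it is zero.
ω₂ = I₁ω₁ / I₂ = (7.640)(487 rpm) / (5.420) = 686.5 rpm.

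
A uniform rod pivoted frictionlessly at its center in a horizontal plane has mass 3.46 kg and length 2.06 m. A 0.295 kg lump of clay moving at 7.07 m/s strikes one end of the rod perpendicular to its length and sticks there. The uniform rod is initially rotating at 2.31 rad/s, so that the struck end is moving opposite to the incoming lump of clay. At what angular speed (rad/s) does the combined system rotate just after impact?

|ω_f| ≈ 0.441 rad/s

About the pivot the impulsive forces during the collision are internal, so angular momentum about that axis is conserved.
I_p = (1/12)(3.46)(2.06)² = 1.224 kg·m². Taking the sense of the lump of clay's angular momentum as positive, L_{lump} = m v R = (0.295)(7.07)(2.06/2) = 2.148 kg·m²/s.
L_i = −I_p ω_p + m v R = −(1.224)(2.31) + 2.148 = -0.6782 kg·m²/s.
After sticking, I_f = I_p + m R² = 1.224 + (0.295)(2.06/2)² = 1.537 kg·m².
ω_f = L_i / I_f = -0.6782 / 1.537 = -0.4414 rad/s.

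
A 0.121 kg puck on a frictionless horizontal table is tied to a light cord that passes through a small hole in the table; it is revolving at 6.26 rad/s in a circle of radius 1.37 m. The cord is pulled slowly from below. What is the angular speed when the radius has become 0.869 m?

ω₂ ≈ 15.6 rad/s

The constraining force is radial, so m r² ω about the center is conserved.
ω₂ = ω₁ (r₁/r₂)² = (6.26)(1.37/0.869)² = 15.56 rad/s.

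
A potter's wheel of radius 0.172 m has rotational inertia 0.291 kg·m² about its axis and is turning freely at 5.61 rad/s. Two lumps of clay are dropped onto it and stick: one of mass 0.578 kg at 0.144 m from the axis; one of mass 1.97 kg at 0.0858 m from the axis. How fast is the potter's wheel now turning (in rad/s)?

ω_f ≈ 5.14 rad/s

No external torque acts about the axis; L_before = L_after.
Added inertia Σmr² = (0.578)(0.144)² + (1.97)(0.0858)² = 0.02649 kg·m²; I_f = 0.2910 + 0.02649 = 0.3175 kg·m².
ω_f = I_p ω_i / I_f = (0.2910)(5.61) / 0.3175 = 5.142 rad/s.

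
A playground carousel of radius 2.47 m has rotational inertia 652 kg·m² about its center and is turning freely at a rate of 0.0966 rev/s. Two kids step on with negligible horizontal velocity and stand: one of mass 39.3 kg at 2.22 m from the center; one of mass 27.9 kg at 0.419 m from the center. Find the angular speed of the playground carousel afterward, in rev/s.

ω_f ≈ 0.0740 rev/s

No external torque acts about the center; L_before = L_after.
Added inertia Σmr² = (39.3)(2.22)² + (27.9)(0.419)² = 198.6 kg·m²; I_f = 652.0 + 198.6 = 850.6 kg·m².
ω_f = I_p ω_i / I_f = (652.0)(0.0966) / 850.6 = 0.07405 rev/s.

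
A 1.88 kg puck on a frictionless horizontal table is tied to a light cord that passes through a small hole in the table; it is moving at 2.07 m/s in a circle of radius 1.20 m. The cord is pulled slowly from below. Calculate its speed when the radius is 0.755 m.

v₂ ≈ 3.29 m/s

The only horizontal force on the mass is along the cord (radial), so it exerts no torque about the hole and angular momentum m v r is conserved.
v₂ = v₁ r₁ / r₂ = (2.07)(1.20) / (0.755) = 3.290 m/s.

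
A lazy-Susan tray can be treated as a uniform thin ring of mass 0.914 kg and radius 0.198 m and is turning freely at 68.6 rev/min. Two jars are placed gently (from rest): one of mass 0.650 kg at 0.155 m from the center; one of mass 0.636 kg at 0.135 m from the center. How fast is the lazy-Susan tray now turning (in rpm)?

The added mass arrives with no angular momentum about the center, and any external torque about the center is negligible, so the system's angular momentum is conserved.
I_p = (0.914)(0.198)² = 0.03583 kg·m².
Added inertia Σmr² = (0.650)(0.155)² + (0.636)(0.135)² = 0.02721 kg·m²; I_f = 0.03583 + 0.02721 = 0.06304 kg·m².
ω_f = I_p ω_i / I_f = (0.03583)(68.6) / 0.06304 = 38.99 rpm.

ω_f ≈ 39.0 rpm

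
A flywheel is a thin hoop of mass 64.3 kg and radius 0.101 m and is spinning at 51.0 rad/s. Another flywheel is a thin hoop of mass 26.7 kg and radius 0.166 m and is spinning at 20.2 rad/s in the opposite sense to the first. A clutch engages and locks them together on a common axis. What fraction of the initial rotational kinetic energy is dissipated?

fraction ≈ 0.876

No external torque acts about the common axis, so total angular momentum is conserved.
Moments of inertia: I_A = (64.3)(0.101)² = 0.6559 kg·m²; I_B = (26.7)(0.166)² = 0.7357 kg·m².
Taking A's sense as positive: L = (0.6559)(51.0) − (0.7357)(20.2) = 18.59 kg·m²·rad/s.
Combined I = 0.6559 + 0.7357 = 1.392 kg·m².
ω_f = L / I = 18.59 / 1.392 = 13.36 rad/s.
KE_i = ½ΣIω² = 1003 J; KE_f = ½(1.392)(13.36)² = 124.2 J.
Fraction dissipated = (KE_i − KE_f)/KE_i = 0.8762.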